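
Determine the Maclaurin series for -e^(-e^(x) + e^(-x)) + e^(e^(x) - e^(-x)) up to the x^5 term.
19·x^5/10 + 10·x^3/3 + 4·x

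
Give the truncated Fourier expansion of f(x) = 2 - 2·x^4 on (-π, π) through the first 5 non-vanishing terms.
(-96 + 16·π^2)·cos(x) + (6 - 4·π^2)·cos(2·x) + (-32/27 + 16·π^2/9)·cos(3·x) + (3/8 - π^2)·cos(4·x) - 2·π^4/5 + 2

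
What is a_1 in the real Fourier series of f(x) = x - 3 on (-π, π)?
a_1 = (1/π) ∫_{-π}^{π} f(x)·cos(1x) dx.
Evaluate the integral (use parity and integration by parts as needed): a_1 = 0.

Final answer: 0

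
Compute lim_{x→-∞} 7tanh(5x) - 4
Evaluate the dominant behaviour as x → -∞; each term tends to a finite value or vanishes.
Limit = -11.

Final answer: -11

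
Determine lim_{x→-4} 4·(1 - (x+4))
Direct substitution at x = -4 gives 4.

Final answer: 4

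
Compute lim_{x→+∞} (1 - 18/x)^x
As x → +∞: this is the defining limit (1 - 18/x)^x → e^(-18).
Limit = e^(-18).

Final answer: e^(-18)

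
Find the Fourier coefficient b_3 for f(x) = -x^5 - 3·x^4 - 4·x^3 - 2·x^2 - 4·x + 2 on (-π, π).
b_3 = (1/π) ∫_{-π}^{π} f(x)·sin(3x) dx.
Evaluate the integral (use parity and integration by parts as needed): b_3 = -2·π^4/3 - 32·π^2/27 - 152/81.

Final answer: -2·π^4/3 - 32·π^2/27 - 152/81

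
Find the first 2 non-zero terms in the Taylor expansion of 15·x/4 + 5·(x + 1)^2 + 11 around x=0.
55·x/4 + 16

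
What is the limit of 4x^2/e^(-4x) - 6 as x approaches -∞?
The quotient is an ∞/∞ indeterminate form as x → -∞.
Compare growth rates of the dominant terms (exponentials ≫ polynomials ≫ logarithms), or apply L'Hôpital's rule; the quotient → 0.
Adding the constant: 0 - 6 = -6. Limit = -6.

Final answer: -6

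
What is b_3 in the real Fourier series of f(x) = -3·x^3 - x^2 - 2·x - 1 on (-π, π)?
b_3 = (1/π) ∫_{-π}^{π} f(x)·sin(3x) dx.
Evaluate the integral (use parity and integration by parts as needed): b_3 = -2·π^2.

Final answer: -2·π^2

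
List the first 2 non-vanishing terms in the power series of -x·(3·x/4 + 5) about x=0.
-3·x^2/4 - 5·x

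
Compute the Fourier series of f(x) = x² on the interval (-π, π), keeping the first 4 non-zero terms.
-4·cos(x) + cos(2·x) - 4·cos(3·x)/9 + π^2/3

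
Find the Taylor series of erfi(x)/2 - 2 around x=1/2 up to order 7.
-2 + erfi(1/2)/2 + e^(1/4)·(x - 1/2)/√(π) + e^(1/4)·(x - 1/2)^2/(2·√(π)) + e^(1/4)·(x - 1/2)^3/(2·√(π)) + 7·e^(1/4)·(x - 1/2)^4/(24·√(π)) + 5·e^(1/4)·(x - 1/2)^5/(24·√(π)) + 9·e^(1/4)·(x - 1/2)^6/(80·√(π)) + 331·e^(1/4)·(x - 1/2)^7/(5040·√(π))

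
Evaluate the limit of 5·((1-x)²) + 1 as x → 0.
Direct substitution at x = 0 gives 6.

Final answer: 6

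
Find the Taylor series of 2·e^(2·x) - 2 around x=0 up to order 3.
8·x^3/3 + 4·x^2 + 4·x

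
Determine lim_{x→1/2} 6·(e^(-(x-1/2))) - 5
Direct substitution at x = 1/2 gives 1.

Final answer: 1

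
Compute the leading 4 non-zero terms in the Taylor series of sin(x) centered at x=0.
-x^7/5040 + x^5/120 - x^3/6 + x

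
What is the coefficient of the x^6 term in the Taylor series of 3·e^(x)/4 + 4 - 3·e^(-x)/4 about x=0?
Expand to order 6: 3·e^(x)/4 + 4 - 3·e^(-x)/4 = x^5/80 + x^3/4 + 3·x/2 + 4 + O(x^7).
The coefficient of x^6 is 0.

Final answer: 0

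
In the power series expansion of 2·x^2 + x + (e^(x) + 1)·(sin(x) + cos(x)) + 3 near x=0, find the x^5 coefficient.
Expand to order 5: 2·x^2 + x + (e^(x) + 1)·(sin(x) + cos(x)) + 3 = -7·x^5/120 - x^4/8 - x^3/6 + 5·x^2/2 + 4·x + 5 + O(x^6).
The coefficient of x^5 is -7/120.

Final answer: -7/120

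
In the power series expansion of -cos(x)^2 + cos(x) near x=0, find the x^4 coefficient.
Expand to order 4: -cos(x)^2 + cos(x) = -7·x^4/24 + x^2/2 + O(x^5).
The coefficient of x^4 is -7/24.

Final answer: -7/24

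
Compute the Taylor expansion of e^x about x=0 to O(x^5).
x^4/24 + x^3/6 + x^2/2 + x + 1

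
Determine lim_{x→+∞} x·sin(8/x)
As x → +∞: let u = 8/x → 0⁺; then x·sin(8/x) = 8·sin(u)/u → 8·1 = 8.
Limit = 8.

Final answer: 8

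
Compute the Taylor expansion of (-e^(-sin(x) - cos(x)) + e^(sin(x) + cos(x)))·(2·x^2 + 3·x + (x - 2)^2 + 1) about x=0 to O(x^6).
x^5·(-19·e/24 + 43·e^(-1)/24) + x^4·(-109·e^(-1)/24 - 13·e/24) + x^3·(e/2 + 13·e^(-1)/2) + x^2·(-9·e^(-1) + 2·e) + x·(6·e^(-1) + 4·e) - 5·e^(-1) + 5·e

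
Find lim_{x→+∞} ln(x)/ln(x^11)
This is an ∞/∞ indeterminate form as x → +∞.
Write ln(x^11) = 11·ln(x), reducing the quotient to 1/11.
Limit = 1/11.

Final answer: 1/11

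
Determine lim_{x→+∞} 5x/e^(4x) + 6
The quotient is an ∞/∞ indeterminate form as x → +∞.
The exponential denominator e^(4x) dominates the polynomial numerator (e^x ≫ x as x → ∞), so the quotient → 0.
Adding the constant: 0 + 6 = 6. Limit = 6.

Final answer: 6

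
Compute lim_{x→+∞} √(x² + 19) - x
This is an ∞ − ∞ indeterminate form.
Multiply and divide by the conjugate √(x²+19) + x; the x² terms cancel, leaving 19/(√(x²+19)+x) → 0.
Limit = 0.

Final answer: 0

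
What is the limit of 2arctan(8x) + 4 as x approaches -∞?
Evaluate the dominant behaviour as x → -∞; each term tends to a finite value or vanishes.
Limit = 4 - π.

Final answer: 4 - π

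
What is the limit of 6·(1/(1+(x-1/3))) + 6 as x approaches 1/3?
Direct substitution at x = 1/3 gives 12.

Final answer: 12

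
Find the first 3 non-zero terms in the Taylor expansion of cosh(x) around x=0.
x^4/24 + x^2/2 + 1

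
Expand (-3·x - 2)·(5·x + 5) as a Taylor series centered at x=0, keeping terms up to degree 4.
-15·x^2 - 25·x - 10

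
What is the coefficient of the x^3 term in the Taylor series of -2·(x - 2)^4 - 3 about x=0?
Expand to order 3: -2·(x - 2)^4 - 3 = 16·x^3 - 48·x^2 + 64·x - 35 + O(x^4).
The coefficient of x^3 is 16.

Final answer: 16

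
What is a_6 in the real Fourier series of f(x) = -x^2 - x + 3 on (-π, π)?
a_6 = (1/π) ∫_{-π}^{π} f(x)·cos(6x) dx.
Evaluate the integral (use parity and integration by parts as needed): a_6 = -1/9.

Final answer: -1/9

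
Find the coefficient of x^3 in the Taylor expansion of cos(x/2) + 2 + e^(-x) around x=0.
Expand to order 3: cos(x/2) + 2 + e^(-x) = -x^3/6 + 3·x^2/8 - x + 4 + O(x^4).
The coefficient of x^3 is -1/6.

Final answer: -1/6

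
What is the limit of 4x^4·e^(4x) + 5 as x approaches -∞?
The product is a 0·∞ indeterminate form at x → -∞.
Rewrite the product as 4x^4 / e^(-4x) (an ∞/∞ form) and apply L'Hôpital, or use the standard hierarchy e^(4|x|) ≫ |x^4| as x → -∞.
The indeterminate product → 0, so the limit = 5.

Final answer: 5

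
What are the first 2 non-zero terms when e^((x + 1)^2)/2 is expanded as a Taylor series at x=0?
e·x + e/2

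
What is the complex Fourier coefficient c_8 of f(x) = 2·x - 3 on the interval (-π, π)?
Compute the real Fourier coefficients first: a_8 = 0, b_8 = -1/2.
Then c_8 = (a_8 − i·b_8)/2 = i/4.

Final answer: i/4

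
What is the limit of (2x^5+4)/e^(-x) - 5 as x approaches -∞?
The quotient is an ∞/∞ indeterminate form as x → -∞.
Compare growth rates of the dominant terms (exponentials ≫ polynomials ≫ logarithms), or apply L'Hôpital's rule; the quotient → 0.
Adding the constant: 0 - 5 = -5. Limit = -5.

Final answer: -5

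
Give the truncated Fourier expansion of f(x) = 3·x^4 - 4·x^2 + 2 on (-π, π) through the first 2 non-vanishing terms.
(160 - 24·π^2)·cos(x) - 4·π^2/3 + 2 + 3·π^4/5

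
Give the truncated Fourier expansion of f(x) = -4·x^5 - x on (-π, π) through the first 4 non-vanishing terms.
(-962 - 8·π^4 + 160·π^2)·sin(x) + (-20·π^2 + 31 + 4·π^4)·sin(2·x) + (-8·π^4/3 - 374/81 + 160·π^2/27)·sin(3·x) + (-5·π^2/2 + 23/16 + 2·π^4)·sin(4·x)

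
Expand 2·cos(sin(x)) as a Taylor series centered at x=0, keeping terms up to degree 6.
-37·x^6/360 + 5·x^4/12 - x^2 + 2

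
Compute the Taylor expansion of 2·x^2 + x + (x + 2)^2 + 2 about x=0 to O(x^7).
3·x^2 + 5·x + 6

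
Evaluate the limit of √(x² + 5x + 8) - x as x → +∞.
This is an ∞ − ∞ indeterminate form.
Multiply and divide by the conjugate √(x²+5x + 8) + x; the x² terms cancel, leaving (5x + 8)/(√(x²+5x + 8)+x) → 5/2.
Limit = 5/2.

Final answer: 5/2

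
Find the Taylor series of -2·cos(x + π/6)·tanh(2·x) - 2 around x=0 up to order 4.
-3·x^4 + 11·√(3)·x^3/3 + 2·x^2 - 2·√(3)·x - 2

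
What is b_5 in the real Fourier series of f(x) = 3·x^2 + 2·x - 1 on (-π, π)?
b_5 = (1/π) ∫_{-π}^{π} f(x)·sin(5x) dx.
Evaluate the integral (use parity and integration by parts as needed): b_5 = 4/5.

Final answer: 4/5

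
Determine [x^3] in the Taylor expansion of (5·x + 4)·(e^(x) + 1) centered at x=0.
Expand to order 3: (5·x + 4)·(e^(x) + 1) = 19·x^3/6 + 7·x^2 + 14·x + 8 + O(x^4).
The coefficient of x^3 is 19/6.

Final answer: 19/6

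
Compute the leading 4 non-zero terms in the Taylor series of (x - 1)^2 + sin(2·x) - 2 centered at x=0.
4·x^5/15 - 4·x^3/3 + x^2 - 1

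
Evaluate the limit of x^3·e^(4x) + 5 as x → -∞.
The product is a 0·∞ indeterminate form at x → -∞.
Rewrite the product as x^3 / e^(-4x) (an ∞/∞ form) and apply L'Hôpital, or use the standard hierarchy e^(4|x|) ≫ |x^3| as x → -∞.
The indeterminate product → 0, so the limit = 5.

Final answer: 5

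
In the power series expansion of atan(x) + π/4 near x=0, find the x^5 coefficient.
Expand to order 5: atan(x) + π/4 = x^5/5 - x^3/3 + x + π/4 + O(x^6).
The coefficient of x^5 is 1/5.

Final answer: 1/5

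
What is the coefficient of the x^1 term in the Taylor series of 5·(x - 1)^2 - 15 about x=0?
Expand to order 1: 5·(x - 1)^2 - 15 = -10·x - 10 + O(x^2).
The coefficient of x^1 is -10.

Final answer: -10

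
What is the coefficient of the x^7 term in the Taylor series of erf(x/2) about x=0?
Expand to order 7: erf(x/2) = -x^7/(2688·√(π)) + x^5/(160·√(π)) - x^3/(12·√(π)) + x/√(π) + O(x^8).
The coefficient of x^7 is -1/(2688·√(π)).

Final answer: -1/(2688·√(π))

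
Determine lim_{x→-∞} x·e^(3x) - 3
The product is a 0·∞ indeterminate form at x → -∞.
Rewrite the product as x / e^(-3x) (an ∞/∞ form) and apply L'Hôpital, or use the standard hierarchy e^(3|x|) ≫ |x| as x → -∞.
The indeterminate product → 0, so the limit = -3.

Final answer: -3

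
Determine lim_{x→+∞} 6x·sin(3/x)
As x → +∞: let u = 3/x → 0⁺; then 6·x·sin(3/x) = 6·3·sin(u)/u → 6·3·1 = 18.
Limit = 18.

Final answer: 18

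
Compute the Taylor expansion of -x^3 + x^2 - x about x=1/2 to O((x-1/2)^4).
-3/8 - 3·(x - 1/2)/4 - (x - 1/2)^2/2 - (x - 1/2)^3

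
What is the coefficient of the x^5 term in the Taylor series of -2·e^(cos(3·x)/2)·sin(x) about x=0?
Expand to order 5: -2·e^(cos(3·x)/2)·sin(x) = -2209·x^5·e^(1/2)/240 + 29·x^3·e^(1/2)/6 - 2·x·e^(1/2) + O(x^6).
The coefficient of x^5 is -2209·e^(1/2)/240.

Final answer: -2209·e^(1/2)/240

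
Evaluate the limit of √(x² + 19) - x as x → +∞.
This is an ∞ − ∞ indeterminate form.
Multiply and divide by the conjugate √(x²+19) + x; the x² terms cancel, leaving 19/(√(x²+19)+x) → 0.
Limit = 0.

Final answer: 0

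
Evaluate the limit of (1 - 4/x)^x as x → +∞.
As x → +∞: this is the defining limit (1 - 4/x)^x → e^(-4).
Limit = e^(-4).

Final answer: e^(-4)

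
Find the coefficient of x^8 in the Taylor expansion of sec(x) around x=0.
Expand to order 8: sec(x) = 277·x^8/8064 + 61·x^6/720 + 5·x^4/24 + x^2/2 + 1 + O(x^9).
The coefficient of x^8 is 277/8064.

Final answer: 277/8064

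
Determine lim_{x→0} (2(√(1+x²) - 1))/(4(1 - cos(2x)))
Both numerator and denominator → 0 as x → 0; this is a 0/0 indeterminate form.
Expand each to leading order near x = 0: numerator ~ x^2, denominator ~ 8·x^2.
The limit of the ratio is 1/8.

Final answer: 1/8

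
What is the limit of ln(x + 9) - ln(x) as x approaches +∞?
This is an ∞ − ∞ indeterminate form.
Combine the logarithms: ln(x+9) − ln(x) = ln((x+9)/(x)) = ln(1 + 9/(x)) → ln(1) = 0.
Limit = 0.

Final answer: 0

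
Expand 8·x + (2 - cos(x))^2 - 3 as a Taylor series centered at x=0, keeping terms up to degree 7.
-7·x^6/180 + x^4/6 + x^2 + 8·x - 2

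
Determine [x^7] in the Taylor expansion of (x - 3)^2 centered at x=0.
Expand to order 7: (x - 3)^2 = x^2 - 6·x + 9 + O(x^8).
The coefficient of x^7 is 0.

Final answer: 0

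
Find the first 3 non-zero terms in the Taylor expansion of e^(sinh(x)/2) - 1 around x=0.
5·x^3/48 + x^2/8 + x/2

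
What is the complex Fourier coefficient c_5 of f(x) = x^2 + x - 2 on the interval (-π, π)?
Compute the real Fourier coefficients first: a_5 = -4/25, b_5 = 2/5.
Then c_5 = (a_5 − i·b_5)/2 = -2/25 - i/5.

Final answer: -2/25 - i/5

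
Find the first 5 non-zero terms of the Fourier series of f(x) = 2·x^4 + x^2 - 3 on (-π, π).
(92 - 16·π^2)·cos(x) + (-5 + 4·π^2)·cos(2·x) + (20/27 - 16·π^2/9)·cos(3·x) + (-1/8 + π^2)·cos(4·x) - 3 + π^2/3 + 2·π^4/5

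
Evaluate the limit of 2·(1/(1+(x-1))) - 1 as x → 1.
Direct substitution at x = 1 gives 1.

Final answer: 1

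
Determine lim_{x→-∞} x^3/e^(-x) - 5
The quotient is an ∞/∞ indeterminate form as x → -∞.
Compare growth rates of the dominant terms (exponentials ≫ polynomials ≫ logarithms), or apply L'Hôpital's rule; the quotient → 0.
Adding the constant: 0 - 5 = -5. Limit = -5.

Final answer: -5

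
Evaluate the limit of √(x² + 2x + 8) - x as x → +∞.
This is an ∞ − ∞ indeterminate form.
Multiply and divide by the conjugate √(x²+2x + 8) + x; the x² terms cancel, leaving (2x + 8)/(√(x²+2x + 8)+x) → 2/2 = 1.
Limit = 1.

Final answer: 1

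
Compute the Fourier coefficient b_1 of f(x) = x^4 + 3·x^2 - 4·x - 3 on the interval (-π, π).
b_1 = (1/π) ∫_{-π}^{π} f(x)·sin(1x) dx.
Evaluate the integral (use parity and integration by parts as needed): b_1 = -8.

Final answer: -8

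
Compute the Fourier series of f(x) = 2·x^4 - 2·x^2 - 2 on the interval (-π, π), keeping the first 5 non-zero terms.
(104 - 16·π^2)·cos(x) + (-8 + 4·π^2)·cos(2·x) + (56/27 - 16·π^2/9)·cos(3·x) + (-7/8 + π^2)·cos(4·x) - 2·π^2/3 - 2 + 2·π^4/5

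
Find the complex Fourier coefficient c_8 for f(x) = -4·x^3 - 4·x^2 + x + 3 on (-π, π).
Compute the real Fourier coefficients first: a_8 = -1/4, b_8 = -11/32 + π^2.
Then c_8 = (a_8 − i·b_8)/2 = -1/8 - i·π^2/2 + 11·i/64.

Final answer: -1/8 - i·π^2/2 + 11·i/64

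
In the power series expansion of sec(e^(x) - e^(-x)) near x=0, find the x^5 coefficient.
Expand to order 5: sec(e^(x) - e^(-x)) = 4·x^4 + 2·x^2 + 1 + O(x^6).
The coefficient of x^5 is 0.

Final answer: 0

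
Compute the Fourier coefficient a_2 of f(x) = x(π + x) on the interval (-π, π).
a_2 = (1/π) ∫_{-π}^{π} f(x)·cos(2x) dx.
Evaluate the integral (use parity and integration by parts as needed): a_2 = 1.

Final answer: 1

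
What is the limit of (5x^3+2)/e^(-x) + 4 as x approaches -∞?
The quotient is an ∞/∞ indeterminate form as x → -∞.
Compare growth rates of the dominant terms (exponentials ≫ polynomials ≫ logarithms), or apply L'Hôpital's rule; the quotient → 0.
Adding the constant: 0 + 4 = 4. Limit = 4.

Final answer: 4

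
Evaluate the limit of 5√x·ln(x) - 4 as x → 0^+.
The product is a 0·∞ indeterminate form at x → 0⁺.
Rewrite the product as 5·ln(x) / x^(-1/2) and apply L'Hôpital, or use the standard hierarchy x^(-1/2) ≫ |ln x| as x → 0⁺.
The indeterminate product → 0, so the limit = -4.

Final answer: -4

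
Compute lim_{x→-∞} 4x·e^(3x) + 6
The product is a 0·∞ indeterminate form at x → -∞.
Rewrite the product as 4x / e^(-3x) (an ∞/∞ form) and apply L'Hôpital, or use the standard hierarchy e^(3|x|) ≫ |x| as x → -∞.
The indeterminate product → 0, so the limit = 6.

Final answer: 6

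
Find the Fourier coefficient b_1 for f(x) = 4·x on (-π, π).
b_1 = (1/π) ∫_{-π}^{π} f(x)·sin(1x) dx.
Evaluate the integral (use parity and integration by parts as needed): b_1 = 8.

Final answer: 8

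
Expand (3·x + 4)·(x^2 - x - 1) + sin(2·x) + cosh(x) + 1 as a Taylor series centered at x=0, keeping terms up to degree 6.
x^6/720 + 4·x^5/15 + x^4/24 + 5·x^3/3 + 3·x^2/2 - 5·x - 2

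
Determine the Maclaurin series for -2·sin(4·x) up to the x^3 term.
64·x^3/3 - 8·x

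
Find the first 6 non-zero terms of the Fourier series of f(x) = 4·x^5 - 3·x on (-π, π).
(-160·π^2 + 8·π^4 + 954)·sin(x) + (-4·π^4 - 27 + 20·π^2)·sin(2·x) + (-160·π^2/27 + 158/81 + 8·π^4/3)·sin(3·x) + (-2·π^4 + 9/16 + 5·π^2/2)·sin(4·x) + (-32·π^2/25 - 558/625 + 8·π^4/5)·sin(5·x) + (-4·π^4/3 + 71/81 + 20·π^2/27)·sin(6·x)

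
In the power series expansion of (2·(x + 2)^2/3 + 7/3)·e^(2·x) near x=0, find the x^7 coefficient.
Expand to order 7: (2·(x + 2)^2/3 + 7/3)·e^(2·x) = 512·x^7/945 + 8·x^6/5 + 4·x^5 + 74·x^4/9 + 40·x^3/3 + 16·x^2 + 38·x/3 + 5 + O(x^8).
The coefficient of x^7 is 512/945.

Final answer: 512/945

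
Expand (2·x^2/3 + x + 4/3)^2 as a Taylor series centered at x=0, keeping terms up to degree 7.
4·x^4/9 + 4·x^3/3 + 25·x^2/9 + 8·x/3 + 16/9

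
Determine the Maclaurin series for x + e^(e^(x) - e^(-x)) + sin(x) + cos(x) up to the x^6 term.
149·x^6/240 + 23·x^5/24 + 11·x^4/8 + 3·x^3/2 + 3·x^2/2 + 4·x + 2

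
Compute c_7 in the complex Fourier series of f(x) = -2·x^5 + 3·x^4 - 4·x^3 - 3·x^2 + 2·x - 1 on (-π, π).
Compute the real Fourier coefficients first: a_7 = 732/2401 - 24·π^2/49, b_7 = -4·π^4/7 - 312·π^2/343 + 11476/16807.
Then c_7 = (a_7 − i·b_7)/2 = -12·π^2/49 + 366/2401 - 5738·i/16807 + 156·i·π^2/343 + 2·i·π^4/7.

Final answer: -12·π^2/49 + 366/2401 - 5738·i/16807 + 156·i·π^2/343 + 2·i·π^4/7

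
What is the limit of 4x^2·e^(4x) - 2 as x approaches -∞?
The product is a 0·∞ indeterminate form at x → -∞.
Rewrite the product as 4x^2 / e^(-4x) (an ∞/∞ form) and apply L'Hôpital, or use the standard hierarchy e^(4|x|) ≫ |x^2| as x → -∞.
The indeterminate product → 0, so the limit = -2.

Final answer: -2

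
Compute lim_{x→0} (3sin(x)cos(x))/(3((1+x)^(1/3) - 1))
Both numerator and denominator → 0 as x → 0; this is a 0/0 indeterminate form.
Expand each to leading order near x = 0: numerator ~ 3·x, denominator ~ x.
The limit of the ratio is 3.

Final answer: 3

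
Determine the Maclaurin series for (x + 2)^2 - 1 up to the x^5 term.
x^2 + 4·x + 3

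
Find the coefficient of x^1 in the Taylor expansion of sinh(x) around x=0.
Expand to order 1: sinh(x) = x + O(x^2).
The coefficient of x^1 is 1.

Final answer: 1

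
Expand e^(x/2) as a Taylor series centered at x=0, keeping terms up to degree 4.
x^4/384 + x^3/48 + x^2/8 + x/2 + 1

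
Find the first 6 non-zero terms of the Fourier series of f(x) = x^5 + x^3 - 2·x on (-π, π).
(-38·π^2 + 2·π^4 + 224)·sin(x) + (-π^4 - 4 + 4·π^2)·sin(2·x) + (-22·π^2/27 - 64/81 + 2·π^4/3)·sin(3·x) + (-π^4/2 + 61/64 + π^2/8)·sin(4·x) + (-512/625 + 2·π^2/25 + 2·π^4/5)·sin(5·x) + (-π^4/3 - 4·π^2/27 + 56/81)·sin(6·x)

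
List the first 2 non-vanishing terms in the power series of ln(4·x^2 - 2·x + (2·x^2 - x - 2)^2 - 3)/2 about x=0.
-5·x^2/2 + x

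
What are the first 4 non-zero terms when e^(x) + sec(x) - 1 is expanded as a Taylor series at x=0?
x^3/6 + x^2 + x + 1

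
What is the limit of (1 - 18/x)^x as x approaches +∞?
As x → +∞: this is the defining limit (1 - 18/x)^x → e^(-18).
Limit = e^(-18).

Final answer: e^(-18)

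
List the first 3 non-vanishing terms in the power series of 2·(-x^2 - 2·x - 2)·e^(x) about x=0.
-8·x^2 - 8·x - 4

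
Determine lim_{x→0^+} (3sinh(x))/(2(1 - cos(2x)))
Both numerator and denominator → 0 as x → 0^+; this is a 0/0 indeterminate form.
Expand each to leading order near x = 0: numerator ~ 3·x, denominator ~ 4·x^2.
The limit of the ratio is ∞.

Final answer: ∞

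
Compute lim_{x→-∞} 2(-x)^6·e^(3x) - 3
The product is a 0·∞ indeterminate form at x → -∞.
Rewrite the product as 2(-x)^6 / e^(-3x) (an ∞/∞ form) and apply L'Hôpital, or use the standard hierarchy e^(3|x|) ≫ |(-x)^6| as x → -∞.
The indeterminate product → 0, so the limit = -3.

Final answer: -3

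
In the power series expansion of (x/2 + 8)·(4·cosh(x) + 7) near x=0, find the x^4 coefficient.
Expand to order 4: (x/2 + 8)·(4·cosh(x) + 7) = 4·x^4/3 + x^3 + 16·x^2 + 11·x/2 + 88 + O(x^5).
The coefficient of x^4 is 4/3.

Final answer: 4/3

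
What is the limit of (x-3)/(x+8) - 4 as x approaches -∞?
Evaluate the dominant behaviour as x → -∞; each term tends to a finite value or vanishes.
Limit = -3.

Final answer: -3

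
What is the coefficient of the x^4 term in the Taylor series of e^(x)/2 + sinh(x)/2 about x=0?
Expand to order 4: e^(x)/2 + sinh(x)/2 = x^4/48 + x^3/6 + x^2/4 + x + 1/2 + O(x^5).
The coefficient of x^4 is 1/48.

Final answer: 1/48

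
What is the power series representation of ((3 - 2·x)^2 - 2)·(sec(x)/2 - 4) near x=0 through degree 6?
1027·x^6/1440 - 5·x^5/4 + 83·x^4/48 - 3·x^3 - 49·x^2/4 + 42·x - 49/2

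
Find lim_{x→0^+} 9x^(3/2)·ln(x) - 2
The product is a 0·∞ indeterminate form at x → 0⁺.
Rewrite the product as 9·ln(x) / x^(-3/2) and apply L'Hôpital, or use the standard hierarchy x^(-3/2) ≫ |ln x| as x → 0⁺.
The indeterminate product → 0, so the limit = -2.

Final answer: -2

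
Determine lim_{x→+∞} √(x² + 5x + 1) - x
This is an ∞ − ∞ indeterminate form.
Multiply and divide by the conjugate √(x²+5x + 1) + x; the x² terms cancel, leaving (5x + 1)/(√(x²+5x + 1)+x) → 5/2.
Limit = 5/2.

Final answer: 5/2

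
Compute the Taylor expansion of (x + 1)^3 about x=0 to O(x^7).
x^3 + 3·x^2 + 3·x + 1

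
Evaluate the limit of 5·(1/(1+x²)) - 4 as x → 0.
Direct substitution at x = 0 gives 1.

Final answer: 1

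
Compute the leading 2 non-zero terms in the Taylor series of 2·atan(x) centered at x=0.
-2·x^3/3 + 2·x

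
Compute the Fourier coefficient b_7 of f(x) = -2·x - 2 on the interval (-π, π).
b_7 = (1/π) ∫_{-π}^{π} f(x)·sin(7x) dx.
Evaluate the integral (use parity and integration by parts as needed): b_7 = -4/7.

Final answer: -4/7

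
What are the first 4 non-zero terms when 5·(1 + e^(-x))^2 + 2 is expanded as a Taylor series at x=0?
-25·x^3/3 + 15·x^2 - 20·x + 22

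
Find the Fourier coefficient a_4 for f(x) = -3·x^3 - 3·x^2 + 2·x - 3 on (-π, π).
a_4 = (1/π) ∫_{-π}^{π} f(x)·cos(4x) dx.
Evaluate the integral (use parity and integration by parts as needed): a_4 = -3/4.

Final answer: -3/4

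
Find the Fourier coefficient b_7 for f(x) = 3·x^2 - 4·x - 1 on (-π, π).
b_7 = (1/π) ∫_{-π}^{π} f(x)·sin(7x) dx.
Evaluate the integral (use parity and integration by parts as needed): b_7 = -8/7.

Final answer: -8/7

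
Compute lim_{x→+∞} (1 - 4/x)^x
As x → +∞: this is the defining limit (1 - 4/x)^x → e^(-4).
Limit = e^(-4).

Final answer: e^(-4)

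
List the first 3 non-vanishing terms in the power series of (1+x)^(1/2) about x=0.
-x^2/8 + x/2 + 1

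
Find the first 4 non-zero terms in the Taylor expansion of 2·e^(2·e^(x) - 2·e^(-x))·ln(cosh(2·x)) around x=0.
104·x^5/3 + 88·x^4/3 + 16·x^3 + 4·x^2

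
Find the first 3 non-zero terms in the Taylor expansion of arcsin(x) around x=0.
3·x^5/40 + x^3/6 + x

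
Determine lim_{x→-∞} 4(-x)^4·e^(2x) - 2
The product is a 0·∞ indeterminate form at x → -∞.
Rewrite the product as 4(-x)^4 / e^(-2x) (an ∞/∞ form) and apply L'Hôpital, or use the standard hierarchy e^(2|x|) ≫ |(-x)^4| as x → -∞.
The indeterminate product → 0, so the limit = -2.

Final answer: -2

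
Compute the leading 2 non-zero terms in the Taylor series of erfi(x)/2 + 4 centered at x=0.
x/√(π) + 4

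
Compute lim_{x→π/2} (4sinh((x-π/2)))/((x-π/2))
Both numerator and denominator → 0 as x → π/2; this is a 0/0 indeterminate form.
Expand each to leading order near x = π/2: numerator ~ 4·(x - π/2), denominator ~ (x - π/2).
The limit of the ratio is 4.

Final answer: 4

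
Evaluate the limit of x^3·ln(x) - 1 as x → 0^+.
The product is a 0·∞ indeterminate form at x → 0⁺.
Rewrite the product as ln(x) / x^(-3) and apply L'Hôpital, or use the standard hierarchy x^(-3) ≫ |ln x| as x → 0⁺.
The indeterminate product → 0, so the limit = -1.

Final answer: -1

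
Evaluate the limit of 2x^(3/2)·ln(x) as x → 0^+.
This is a 0·∞ indeterminate form at x → 0⁺.
Rewrite the product as 2·ln(x) / x^(-3/2) and apply L'Hôpital, or use the standard hierarchy x^(-3/2) ≫ |ln x| as x → 0⁺.
The indeterminate product → 0, so the limit = 0.

Final answer: 0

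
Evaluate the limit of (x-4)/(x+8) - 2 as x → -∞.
Evaluate the dominant behaviour as x → -∞; each term tends to a finite value or vanishes.
Limit = -1.

Final answer: -1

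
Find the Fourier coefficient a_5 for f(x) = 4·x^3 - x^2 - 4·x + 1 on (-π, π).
a_5 = (1/π) ∫_{-π}^{π} f(x)·cos(5x) dx.
Evaluate the integral (use parity and integration by parts as needed): a_5 = 4/25.

Final answer: 4/25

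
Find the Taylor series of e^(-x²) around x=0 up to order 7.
-x^6/6 + x^4/2 - x^2 + 1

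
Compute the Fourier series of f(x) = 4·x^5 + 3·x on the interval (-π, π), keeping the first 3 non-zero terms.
(-160·π^2 + 8·π^4 + 966)·sin(x) + (-4·π^4 - 33 + 20·π^2)·sin(2·x) + (-160·π^2/27 + 482/81 + 8·π^4/3)·sin(3·x)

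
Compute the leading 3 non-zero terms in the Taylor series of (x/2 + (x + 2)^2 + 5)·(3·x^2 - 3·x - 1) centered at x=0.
25·x^2/2 - 63·x/2 - 9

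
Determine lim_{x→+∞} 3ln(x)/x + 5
The quotient is an ∞/∞ indeterminate form as x → +∞.
The polynomial denominator x dominates the logarithmic numerator (any positive power of x ≫ ln(x) as x → ∞), so the quotient → 0.
Adding the constant: 0 + 5 = 5. Limit = 5.

Final answer: 5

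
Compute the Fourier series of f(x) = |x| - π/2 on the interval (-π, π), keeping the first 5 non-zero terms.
-4·cos(x)/π - 4·cos(3·x)/(9·π) - 4·cos(5·x)/(25·π) - 4·cos(7·x)/(49·π) - 4·cos(9·x)/(81·π)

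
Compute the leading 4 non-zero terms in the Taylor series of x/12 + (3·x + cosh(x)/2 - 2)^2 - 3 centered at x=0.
3·x^3/2 + 33·x^2/4 - 107·x/12 - 3/4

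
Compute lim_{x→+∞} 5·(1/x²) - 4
Evaluate the dominant behaviour as x → +∞; each term tends to a finite value or vanishes.
Limit = -4.

Final answer: -4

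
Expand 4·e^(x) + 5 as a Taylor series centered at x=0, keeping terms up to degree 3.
2·x^3/3 + 2·x^2 + 4·x + 9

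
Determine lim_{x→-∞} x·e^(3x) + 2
The product is a 0·∞ indeterminate form at x → -∞.
Rewrite the product as x / e^(-3x) (an ∞/∞ form) and apply L'Hôpital, or use the standard hierarchy e^(3|x|) ≫ |x| as x → -∞.
The indeterminate product → 0, so the limit = 2.

Final answer: 2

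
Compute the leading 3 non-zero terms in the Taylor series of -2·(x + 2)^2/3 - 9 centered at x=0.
-2·x^2/3 - 8·x/3 - 35/3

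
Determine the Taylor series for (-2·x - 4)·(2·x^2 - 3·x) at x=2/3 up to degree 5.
160/27 + 4·(x - 2/3) - 10·(x - 2/3)^2 - 4·(x - 2/3)^3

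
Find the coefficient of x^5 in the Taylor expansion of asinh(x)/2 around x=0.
Expand to order 5: asinh(x)/2 = 3·x^5/80 - x^3/12 + x/2 + O(x^6).
The coefficient of x^5 is 3/80.

Final answer: 3/80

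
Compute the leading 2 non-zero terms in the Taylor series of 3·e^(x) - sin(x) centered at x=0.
2·x + 3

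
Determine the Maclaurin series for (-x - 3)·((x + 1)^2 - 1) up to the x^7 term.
-x^3 - 5·x^2 - 6·x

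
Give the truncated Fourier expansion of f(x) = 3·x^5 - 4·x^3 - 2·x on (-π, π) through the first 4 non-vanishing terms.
(-128·π^2 + 6·π^4 + 764)·sin(x) + (-3·π^4 - 53/2 + 19·π^2)·sin(2·x) + (-64·π^2/9 + 92/27 + 2·π^4)·sin(3·x) + (-3·π^4/2 - 29/64 + 31·π^2/8)·sin(4·x)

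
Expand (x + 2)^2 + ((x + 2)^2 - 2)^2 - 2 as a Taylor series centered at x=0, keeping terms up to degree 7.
x^4 + 8·x^3 + 21·x^2 + 20·x + 6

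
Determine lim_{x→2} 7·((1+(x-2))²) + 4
Direct substitution at x = 2 gives 11.

Final answer: 11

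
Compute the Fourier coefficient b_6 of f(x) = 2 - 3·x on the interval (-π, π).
b_6 = (1/π) ∫_{-π}^{π} f(x)·sin(6x) dx.
Evaluate the integral (use parity and integration by parts as needed): b_6 = 1.

Final answer: 1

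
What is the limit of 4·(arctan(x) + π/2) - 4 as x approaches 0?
Direct substitution at x = 0 gives -4 + 2·π.

Final answer: -4 + 2·π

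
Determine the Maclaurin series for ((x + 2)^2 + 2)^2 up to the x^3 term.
8·x^3 + 28·x^2 + 48·x + 36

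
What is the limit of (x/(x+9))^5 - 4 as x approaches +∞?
As x → +∞: x/(x+9) = 1/(1 + 9/x) → 1, and the 5th power of a limit-1 base also → 1; with the additive constant, 1 - 4 = -3.
Limit = -3.

Final answer: -3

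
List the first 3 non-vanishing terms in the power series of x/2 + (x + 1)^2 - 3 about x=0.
x^2 + 5·x/2 - 2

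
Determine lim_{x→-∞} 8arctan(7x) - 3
Evaluate the dominant behaviour as x → -∞; each term tends to a finite value or vanishes.
Limit = -4·π - 3.

Final answer: -4·π - 3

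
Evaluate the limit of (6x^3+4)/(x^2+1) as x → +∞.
This is an ∞/∞ indeterminate form as x → +∞.
Divide numerator and denominator by x^3 and let the lower-order terms vanish; the numerator's degree 3 exceeds the denominator's degree 2, so the quotient diverges.
Limit = ∞.

Final answer: ∞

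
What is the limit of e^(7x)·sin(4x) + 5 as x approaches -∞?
Evaluate the dominant behaviour as x → -∞; each term tends to a finite value or vanishes.
Limit = 5.

Final answer: 5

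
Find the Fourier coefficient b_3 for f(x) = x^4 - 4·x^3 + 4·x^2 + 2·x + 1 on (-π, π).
b_3 = (1/π) ∫_{-π}^{π} f(x)·sin(3x) dx.
Evaluate the integral (use parity and integration by parts as needed): b_3 = 28/9 - 8·π^2/3.

Final answer: 28/9 - 8·π^2/3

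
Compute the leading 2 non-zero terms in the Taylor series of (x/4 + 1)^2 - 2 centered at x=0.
x/2 - 1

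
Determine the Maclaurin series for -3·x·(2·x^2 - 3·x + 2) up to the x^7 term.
-6·x^3 + 9·x^2 - 6·x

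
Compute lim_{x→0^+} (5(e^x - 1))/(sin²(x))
Both numerator and denominator → 0 as x → 0^+; this is a 0/0 indeterminate form.
Expand each to leading order near x = 0: numerator ~ 5·x, denominator ~ x^2.
The limit of the ratio is ∞.

Final answer: ∞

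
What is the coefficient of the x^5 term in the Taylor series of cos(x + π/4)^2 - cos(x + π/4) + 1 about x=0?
Expand to order 5: cos(x + π/4)^2 - cos(x + π/4) + 1 = x^5·(-2/15 + √(2)/240) - √(2)·x^4/48 + x^3·(2/3 - √(2)/12) + √(2)·x^2/4 + x·(-1 + √(2)/2) - √(2)/2 + 3/2 + O(x^6).
The coefficient of x^5 is -2/15 + √(2)/240.

Final answer: -2/15 + √(2)/240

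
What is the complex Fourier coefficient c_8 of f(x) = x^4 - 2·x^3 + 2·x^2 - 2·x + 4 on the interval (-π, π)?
Compute the real Fourier coefficients first: a_8 = 29/256 + π^2/8, b_8 = 29/64 + π^2/2.
Then c_8 = (a_8 − i·b_8)/2 = 29/512 + π^2/16 - i·π^2/4 - 29·i/128.

Final answer: 29/512 + π^2/16 - i·π^2/4 - 29·i/128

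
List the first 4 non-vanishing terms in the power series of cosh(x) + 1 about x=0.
x^6/720 + x^4/24 + x^2/2 + 2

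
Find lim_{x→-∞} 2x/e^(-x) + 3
The quotient is an ∞/∞ indeterminate form as x → -∞.
Compare growth rates of the dominant terms (exponentials ≫ polynomials ≫ logarithms), or apply L'Hôpital's rule; the quotient → 0.
Adding the constant: 0 + 3 = 3. Limit = 3.

Final answer: 3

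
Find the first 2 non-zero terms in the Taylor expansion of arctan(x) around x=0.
-x^3/3 + x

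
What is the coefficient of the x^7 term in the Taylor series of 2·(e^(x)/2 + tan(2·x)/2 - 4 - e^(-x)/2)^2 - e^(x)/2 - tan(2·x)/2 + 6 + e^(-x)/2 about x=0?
Expand to order 7: 2·(e^(x)/2 + tan(2·x)/2 - 4 - e^(-x)/2)^2 - e^(x)/2 - tan(2·x)/2 + 6 + e^(-x)/2 = -14093·x^7/240 + 649·x^6/30 - 4369·x^5/120 + 12·x^4 - 51·x^3/2 + 8·x^2 - 34·x + 38 + O(x^8).
The coefficient of x^7 is -14093/240.

Final answer: -14093/240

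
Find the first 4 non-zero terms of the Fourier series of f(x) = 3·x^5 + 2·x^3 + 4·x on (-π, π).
(-116·π^2 + 6·π^4 + 704)·sin(x) + (-3·π^4 - 47/2 + 13·π^2)·sin(2·x) + (-28·π^2/9 + 128/27 + 2·π^4)·sin(3·x) + (-3·π^4/2 - 149/64 + 7·π^2/8)·sin(4·x)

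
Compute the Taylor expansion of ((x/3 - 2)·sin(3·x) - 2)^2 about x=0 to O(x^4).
-48·x^3 + 32·x^2 + 24·x + 4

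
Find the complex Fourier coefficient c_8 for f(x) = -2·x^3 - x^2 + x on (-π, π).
Compute the real Fourier coefficients first: a_8 = -1/16, b_8 = -19/64 + π^2/2.
Then c_8 = (a_8 − i·b_8)/2 = -1/32 - i·π^2/4 + 19·i/128.

Final answer: -1/32 - i·π^2/4 + 19·i/128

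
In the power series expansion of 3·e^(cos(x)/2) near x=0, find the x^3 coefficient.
Expand to order 3: 3·e^(cos(x)/2) = -3·x^2·e^(1/2)/4 + 3·e^(1/2) + O(x^4).
The coefficient of x^3 is 0.

Final answer: 0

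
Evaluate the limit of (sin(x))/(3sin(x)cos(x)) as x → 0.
Both numerator and denominator → 0 as x → 0; this is a 0/0 indeterminate form.
Expand each to leading order near x = 0: numerator ~ x, denominator ~ 3·x.
The limit of the ratio is 1/3.

Final answer: 1/3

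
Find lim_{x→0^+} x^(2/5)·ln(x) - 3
The product is a 0·∞ indeterminate form at x → 0⁺.
Rewrite the product as ln(x) / x^(-2/5) and apply L'Hôpital, or use the standard hierarchy x^(-2/5) ≫ |ln x| as x → 0⁺.
The indeterminate product → 0, so the limit = -3.

Final answer: -3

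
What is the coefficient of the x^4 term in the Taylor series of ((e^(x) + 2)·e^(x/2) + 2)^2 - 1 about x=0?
Expand to order 4: ((e^(x) + 2)·e^(x/2) + 2)^2 - 1 = 679·x^4/96 + 155·x^3/12 + 20·x^2 + 25·x + 24 + O(x^5).
The coefficient of x^4 is 679/96.

Final answer: 679/96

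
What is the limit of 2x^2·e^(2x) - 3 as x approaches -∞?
The product is a 0·∞ indeterminate form at x → -∞.
Rewrite the product as 2x^2 / e^(-2x) (an ∞/∞ form) and apply L'Hôpital, or use the standard hierarchy e^(2|x|) ≫ |x^2| as x → -∞.
The indeterminate product → 0, so the limit = -3.

Final answer: -3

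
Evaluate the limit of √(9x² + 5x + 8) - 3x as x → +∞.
As x → +∞: multiply by the conjugate to get (5x+8)/(√(9x²+5x+8)+3x); the denominator ~ 6x, so the limit is 5/6.
Limit = 5/6.

Final answer: 5/6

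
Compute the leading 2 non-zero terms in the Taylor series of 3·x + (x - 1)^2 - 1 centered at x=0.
x^2 + x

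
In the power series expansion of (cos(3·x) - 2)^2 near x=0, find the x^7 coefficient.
Expand to order 7: (cos(3·x) - 2)^2 = -567·x^6/20 + 27·x^4/2 + 9·x^2 + 1 + O(x^8).
The coefficient of x^7 is 0.

Final answer: 0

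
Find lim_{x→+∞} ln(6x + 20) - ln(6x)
This is an ∞ − ∞ indeterminate form.
Combine the logarithms: ln(6x+20) − ln(6x) = ln((6x+20)/(6x)) = ln(1 + 20/(6x)) → ln(1) = 0.
Limit = 0.

Final answer: 0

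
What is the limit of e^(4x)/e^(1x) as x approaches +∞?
This is an ∞/∞ indeterminate form as x → +∞.
Rewrite e^(4x)/e^(1x) = e^((4−1)x) = e^(3x); the exponent coefficient is 3 > 0 so e^(3x) → ∞.
Limit = ∞.

Final answer: ∞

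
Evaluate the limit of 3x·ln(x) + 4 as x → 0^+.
The product is a 0·∞ indeterminate form at x → 0⁺.
Rewrite the product as 3·ln(x) / x^(-1) and apply L'Hôpital, or use the standard hierarchy x^(-1) ≫ |ln x| as x → 0⁺.
The indeterminate product → 0, so the limit = 4.

Final answer: 4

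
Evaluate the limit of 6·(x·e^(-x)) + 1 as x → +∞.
Evaluate the dominant behaviour as x → +∞; each term tends to a finite value or vanishes.
Limit = 1.

Final answer: 1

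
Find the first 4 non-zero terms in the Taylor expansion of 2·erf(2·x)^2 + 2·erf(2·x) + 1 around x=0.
-32·x^3/(3·√(π)) + 32·x^2/π + 8·x/√(π) + 1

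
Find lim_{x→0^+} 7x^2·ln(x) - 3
The product is a 0·∞ indeterminate form at x → 0⁺.
Rewrite the product as 7·ln(x) / x^(-2) and apply L'Hôpital, or use the standard hierarchy x^(-2) ≫ |ln x| as x → 0⁺.
The indeterminate product → 0, so the limit = -3.

Final answer: -3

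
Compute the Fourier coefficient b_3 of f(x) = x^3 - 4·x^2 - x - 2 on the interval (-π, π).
b_3 = (1/π) ∫_{-π}^{π} f(x)·sin(3x) dx.
Evaluate the integral (use parity and integration by parts as needed): b_3 = -10/9 + 2·π^2/3.

Final answer: -10/9 + 2·π^2/3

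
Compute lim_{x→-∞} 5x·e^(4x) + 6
The product is a 0·∞ indeterminate form at x → -∞.
Rewrite the product as 5x / e^(-4x) (an ∞/∞ form) and apply L'Hôpital, or use the standard hierarchy e^(4|x|) ≫ |x| as x → -∞.
The indeterminate product → 0, so the limit = 6.

Final answer: 6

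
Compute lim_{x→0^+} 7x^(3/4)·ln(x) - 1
The product is a 0·∞ indeterminate form at x → 0⁺.
Rewrite the product as 7·ln(x) / x^(-3/4) and apply L'Hôpital, or use the standard hierarchy x^(-3/4) ≫ |ln x| as x → 0⁺.
The indeterminate product → 0, so the limit = -1.

Final answer: -1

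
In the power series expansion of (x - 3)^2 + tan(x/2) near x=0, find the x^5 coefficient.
Expand to order 5: (x - 3)^2 + tan(x/2) = x^5/240 + x^3/24 + x^2 - 11·x/2 + 9 + O(x^6).
The coefficient of x^5 is 1/240.

Final answer: 1/240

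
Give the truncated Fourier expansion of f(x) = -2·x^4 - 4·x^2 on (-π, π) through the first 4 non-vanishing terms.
(-80 + 16·π^2)·cos(x) + (2 - 4·π^2)·cos(2·x) + (16/27 + 16·π^2/9)·cos(3·x) - 2·π^4/5 - 4·π^2/3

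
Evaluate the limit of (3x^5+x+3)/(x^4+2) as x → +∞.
This is an ∞/∞ indeterminate form as x → +∞.
Divide numerator and denominator by x^5 and let the lower-order terms vanish; the numerator's degree 5 exceeds the denominator's degree 4, so the quotient diverges.
Limit = ∞.

Final answer: ∞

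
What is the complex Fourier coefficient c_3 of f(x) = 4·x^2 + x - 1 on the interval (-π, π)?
Compute the real Fourier coefficients first: a_3 = -16/9, b_3 = 2/3.
Then c_3 = (a_3 − i·b_3)/2 = -8/9 - i/3.

Final answer: -8/9 - i/3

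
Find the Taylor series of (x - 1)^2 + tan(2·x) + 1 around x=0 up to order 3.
8·x^3/3 + x^2 + 2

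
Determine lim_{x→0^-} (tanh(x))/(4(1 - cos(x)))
Both numerator and denominator → 0 as x → 0^-; this is a 0/0 indeterminate form.
Expand each to leading order near x = 0: numerator ~ x, denominator ~ 2·x^2.
The limit of the ratio is -∞.

Final answer: -∞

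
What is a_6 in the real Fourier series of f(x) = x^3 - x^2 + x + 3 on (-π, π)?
a_6 = (1/π) ∫_{-π}^{π} f(x)·cos(6x) dx.
Evaluate the integral (use parity and integration by parts as needed): a_6 = -1/9.

Final answer: -1/9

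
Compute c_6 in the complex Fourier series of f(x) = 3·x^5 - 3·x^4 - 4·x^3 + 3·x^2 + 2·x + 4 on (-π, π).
Compute the real Fourier coefficients first: a_6 = 4/9 - 2·π^2/3, b_6 = -π^4 - 53/54 + 17·π^2/9.
Then c_6 = (a_6 − i·b_6)/2 = -π^2/3 + 2/9 - 17·i·π^2/18 + 53·i/108 + i·π^4/2.

Final answer: -π^2/3 + 2/9 - 17·i·π^2/18 + 53·i/108 + i·π^4/2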